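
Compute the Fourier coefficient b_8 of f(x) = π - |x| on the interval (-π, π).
b_8 = (1/π) ∫_{-π}^{π} f(x)·sin(8x) dx.
Evaluate the integral (use parity and integration by parts as needed): b_8 = 0.

Final answer: 0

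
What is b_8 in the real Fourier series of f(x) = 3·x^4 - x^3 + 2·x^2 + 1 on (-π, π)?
b_8 = (1/π) ∫_{-π}^{π} f(x)·sin(8x) dx.
Evaluate the integral (use parity and integration by parts as needed): b_8 = -3/128 + π^2/4.

Final answer: -3/128 + π^2/4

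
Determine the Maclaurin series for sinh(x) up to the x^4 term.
x^3/6 + x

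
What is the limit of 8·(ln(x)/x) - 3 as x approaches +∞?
Evaluate the dominant behaviour as x → +∞; each term tends to a finite value or vanishes.
Limit = -3.

Final answer: -3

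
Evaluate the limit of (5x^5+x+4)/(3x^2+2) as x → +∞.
This is an ∞/∞ indeterminate form as x → +∞.
Divide numerator and denominator by x^5 and let the lower-order terms vanish; the numerator's degree 5 exceeds the denominator's degree 2, so the quotient diverges.
Limit = ∞.

Final answer: ∞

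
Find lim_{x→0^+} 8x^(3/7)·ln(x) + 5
The product is a 0·∞ indeterminate form at x → 0⁺.
Rewrite the product as 8·ln(x) / x^(-3/7) and apply L'Hôpital, or use the standard hierarchy x^(-3/7) ≫ |ln x| as x → 0⁺.
The indeterminate product → 0, so the limit = 5.

Final answer: 5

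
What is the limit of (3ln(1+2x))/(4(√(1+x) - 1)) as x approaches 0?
Both numerator and denominator → 0 as x → 0; this is a 0/0 indeterminate form.
Expand each to leading order near x = 0: numerator ~ 6·x, denominator ~ 2·x.
The limit of the ratio is 3.

Final answer: 3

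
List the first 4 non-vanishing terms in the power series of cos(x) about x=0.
-x^6/720 + x^4/24 - x^2/2 + 1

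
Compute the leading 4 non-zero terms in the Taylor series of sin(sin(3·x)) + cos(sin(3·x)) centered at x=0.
-9·x^3 - 9·x^2/2 + 3·x + 1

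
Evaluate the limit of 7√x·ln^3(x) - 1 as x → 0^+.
The product is a 0·∞ indeterminate form at x → 0⁺.
Rewrite the product as 7·ln^3(x) / x^(-1/2) and apply L'Hôpital, or use the standard hierarchy x^(-1/2) ≫ |ln x|^3 as x → 0⁺.
The indeterminate product → 0, so the limit = -1.

Final answer: -1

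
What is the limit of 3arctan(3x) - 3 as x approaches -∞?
Evaluate the dominant behaviour as x → -∞; each term tends to a finite value or vanishes.
Limit = -3·π/2 - 3.

Final answer: -3·π/2 - 3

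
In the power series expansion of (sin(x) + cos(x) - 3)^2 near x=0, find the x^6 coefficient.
Expand to order 6: (sin(x) + cos(x) - 3)^2 = x^6/120 + 13·x^5/60 - x^4/4 - x^3/3 + 3·x^2 - 4·x + 4 + O(x^7).
The coefficient of x^6 is 1/120.

Final answer: 1/120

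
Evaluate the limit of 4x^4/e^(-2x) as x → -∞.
This is an ∞/∞ indeterminate form as x → -∞.
Compare growth rates of the dominant terms (exponentials ≫ polynomials ≫ logarithms), or apply L'Hôpital's rule; the quotient → 0.
Limit = 0.

Final answer: 0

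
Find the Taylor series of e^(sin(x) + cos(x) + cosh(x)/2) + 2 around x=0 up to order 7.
17·x^7·e^(3/2)/1920 + 317·x^6·e^(3/2)/5760 + 13·x^5·e^(3/2)/480 - 5·x^4·e^(3/2)/32 - x^3·e^(3/2)/4 + x^2·e^(3/2)/4 + x·e^(3/2) + 2 + e^(3/2)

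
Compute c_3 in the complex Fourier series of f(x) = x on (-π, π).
Compute the real Fourier coefficients first: a_3 = 0, b_3 = 2/3.
Then c_3 = (a_3 − i·b_3)/2 = -i/3.

Final answer: -i/3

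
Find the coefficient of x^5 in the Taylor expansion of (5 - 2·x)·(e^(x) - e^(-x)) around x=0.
Expand to order 5: (5 - 2·x)·(e^(x) - e^(-x)) = x^5/12 - 2·x^4/3 + 5·x^3/3 - 4·x^2 + 10·x + O(x^6).
The coefficient of x^5 is 1/12.

Final answer: 1/12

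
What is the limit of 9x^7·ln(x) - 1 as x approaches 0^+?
The product is a 0·∞ indeterminate form at x → 0⁺.
Rewrite the product as 9·ln(x) / x^(-7) and apply L'Hôpital, or use the standard hierarchy x^(-7) ≫ |ln x| as x → 0⁺.
The indeterminate product → 0, so the limit = -1.

Final answer: -1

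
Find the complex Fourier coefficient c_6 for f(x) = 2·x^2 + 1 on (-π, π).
Compute the real Fourier coefficients first: a_6 = 2/9, b_6 = 0.
Then c_6 = (a_6 − i·b_6)/2 = 1/9.

Final answer: 1/9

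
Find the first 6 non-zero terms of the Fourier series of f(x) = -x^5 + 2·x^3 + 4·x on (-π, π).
(-256 - 2·π^4 + 44·π^2)·sin(x) + (-7·π^2 + 13/2 + π^4)·sin(2·x) + (-2·π^4/3 + 64/81 + 76·π^2/27)·sin(3·x) + (-13·π^2/8 - 89/64 + π^4/2)·sin(4·x) + (-2·π^4/5 + 832/625 + 28·π^2/25)·sin(5·x) + (-23·π^2/27 - 193/162 + π^4/3)·sin(6·x)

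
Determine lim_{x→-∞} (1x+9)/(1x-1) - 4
Evaluate the dominant behaviour as x → -∞; each term tends to a finite value or vanishes.
Limit = -3.

Final answer: -3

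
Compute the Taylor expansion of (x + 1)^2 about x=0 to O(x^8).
x^2 + 2·x + 1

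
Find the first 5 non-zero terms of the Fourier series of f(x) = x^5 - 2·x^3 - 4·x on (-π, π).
(-44·π^2 + 2·π^4 + 256)·sin(x) + (-π^4 - 13/2 + 7·π^2)·sin(2·x) + (-76·π^2/27 - 64/81 + 2·π^4/3)·sin(3·x) + (-π^4/2 + 89/64 + 13·π^2/8)·sin(4·x) + (-28·π^2/25 - 832/625 + 2·π^4/5)·sin(5·x)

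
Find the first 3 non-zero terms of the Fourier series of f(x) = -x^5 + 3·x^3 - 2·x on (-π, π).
(-280 - 2·π^4 + 46·π^2)·sin(x) + (-8·π^2 + 14 + π^4)·sin(2·x) + (-2·π^4/3 - 296/81 + 94·π^2/27)·sin(3·x)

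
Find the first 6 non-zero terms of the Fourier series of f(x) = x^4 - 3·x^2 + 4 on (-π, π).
(60 - 8·π^2)·cos(x) + (-6 + 2·π^2)·cos(2·x) + (52/27 - 8·π^2/9)·cos(3·x) + (-15/16 + π^2/2)·cos(4·x) + (348/625 - 8·π^2/25)·cos(5·x) - π^2 + 4 + π^4/5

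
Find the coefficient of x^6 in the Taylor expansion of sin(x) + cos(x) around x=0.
Expand to order 6: sin(x) + cos(x) = -x^6/720 + x^5/120 + x^4/24 - x^3/6 - x^2/2 + x + 1 + O(x^7).
The coefficient of x^6 is -1/720.

Final answer: -1/720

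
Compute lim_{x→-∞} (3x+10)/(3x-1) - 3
Evaluate the dominant behaviour as x → -∞; each term tends to a finite value or vanishes.
Limit = -2.

Final answer: -2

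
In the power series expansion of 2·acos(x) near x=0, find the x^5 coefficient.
Expand to order 5: 2·acos(x) = -3·x^5/20 - x^3/3 - 2·x + π + O(x^6).
The coefficient of x^5 is -3/20.

Final answer: -3/20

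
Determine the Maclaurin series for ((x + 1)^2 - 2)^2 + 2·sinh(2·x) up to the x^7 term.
16·x^7/315 + 8·x^5/15 + x^4 + 20·x^3/3 + 2·x^2 + 1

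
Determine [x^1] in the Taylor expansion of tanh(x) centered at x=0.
Expand to order 1: tanh(x) = x + O(x^2).
The coefficient of x^1 is 1.

Final answer: 1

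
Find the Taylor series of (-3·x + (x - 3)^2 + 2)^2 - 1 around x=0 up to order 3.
-18·x^3 + 103·x^2 - 198·x + 120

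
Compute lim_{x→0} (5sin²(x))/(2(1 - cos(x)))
Both numerator and denominator → 0 as x → 0; this is a 0/0 indeterminate form.
Expand each to leading order near x = 0: numerator ~ 5·x^2, denominator ~ x^2.
The limit of the ratio is 5.

Final answer: 5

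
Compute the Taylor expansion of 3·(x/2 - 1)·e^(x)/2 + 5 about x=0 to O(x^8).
x^7/1344 + x^6/240 + 3·x^5/160 + x^4/16 + x^3/8 - 3·x/4 + 7/2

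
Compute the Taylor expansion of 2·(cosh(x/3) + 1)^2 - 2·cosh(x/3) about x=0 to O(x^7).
11·x^6/87480 + x^4/108 + x^2/3 + 6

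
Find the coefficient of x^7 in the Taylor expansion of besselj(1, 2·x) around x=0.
Expand to order 7: besselj(1, 2·x) = -x^7/144 + x^5/12 - x^3/2 + x + O(x^8).
The coefficient of x^7 is -1/144.

Final answer: -1/144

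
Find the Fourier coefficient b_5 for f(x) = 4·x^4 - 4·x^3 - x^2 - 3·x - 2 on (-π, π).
b_5 = (1/π) ∫_{-π}^{π} f(x)·sin(5x) dx.
Evaluate the integral (use parity and integration by parts as needed): b_5 = -8·π^2/5 - 102/125.

Final answer: -8·π^2/5 - 102/125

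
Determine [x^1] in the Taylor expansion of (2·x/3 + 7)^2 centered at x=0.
Expand to order 1: (2·x/3 + 7)^2 = 28·x/3 + 49 + O(x^2).
The coefficient of x^1 is 28/3.

Final answer: 28/3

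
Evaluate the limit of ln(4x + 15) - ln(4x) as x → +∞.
This is an ∞ − ∞ indeterminate form.
Combine the logarithms: ln(4x+15) − ln(4x) = ln((4x+15)/(4x)) = ln(1 + 15/(4x)) → ln(1) = 0.
Limit = 0.

Final answer: 0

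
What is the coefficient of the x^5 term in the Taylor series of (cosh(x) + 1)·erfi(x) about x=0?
Expand to order 5: (cosh(x) + 1)·erfi(x) = 49·x^5/(60·√(π)) + 7·x^3/(3·√(π)) + 4·x/√(π) + O(x^6).
The coefficient of x^5 is 49/(60·√(π)).

Final answer: 49/(60·√(π))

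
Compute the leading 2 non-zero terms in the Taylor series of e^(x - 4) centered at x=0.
x·e^(-4) + e^(-4)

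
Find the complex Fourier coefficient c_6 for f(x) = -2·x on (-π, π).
Compute the real Fourier coefficients first: a_6 = 0, b_6 = 2/3.
Then c_6 = (a_6 − i·b_6)/2 = -i/3.

Final answer: -i/3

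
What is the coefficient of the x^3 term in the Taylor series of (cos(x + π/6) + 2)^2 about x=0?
Expand to order 3: (cos(x + π/6) + 2)^2 = x^3·(√(3)/2 + 2)^2·(√(3)/(4·(√(3)/2 + 2)^2) + 1/(6·(√(3)/2 + 2))) + x^2·(√(3)/2 + 2)^2·(-√(3)/(2·(√(3)/2 + 2)) + 1/(4·(√(3)/2 + 2)^2)) + x·(-2 - √(3)/2) + (√(3)/2 + 2)^2 + O(x^4).
The coefficient of x^3 is (√(3)/2 + 2)^2·(√(3)/(4·(√(3)/2 + 2)^2) + 1/(6·(√(3)/2 + 2))).

Final answer: (√(3)/2 + 2)^2·(√(3)/(4·(√(3)/2 + 2)^2) + 1/(6·(√(3)/2 + 2)))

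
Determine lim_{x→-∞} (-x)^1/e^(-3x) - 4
The quotient is an ∞/∞ indeterminate form as x → -∞.
Compare growth rates of the dominant terms (exponentials ≫ polynomials ≫ logarithms), or apply L'Hôpital's rule; the quotient → 0.
Adding the constant: 0 - 4 = -4. Limit = -4.

Final answer: -4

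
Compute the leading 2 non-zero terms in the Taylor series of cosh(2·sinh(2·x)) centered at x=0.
8·x^2 + 1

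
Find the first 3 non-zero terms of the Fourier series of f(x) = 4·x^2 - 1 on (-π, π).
-16·cos(x) + 4·cos(2·x) - 1 + 4·π^2/3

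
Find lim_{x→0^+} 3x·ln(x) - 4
The product is a 0·∞ indeterminate form at x → 0⁺.
Rewrite the product as 3·ln(x) / x^(-1) and apply L'Hôpital, or use the standard hierarchy x^(-1) ≫ |ln x| as x → 0⁺.
The indeterminate product → 0, so the limit = -4.

Final answer: -4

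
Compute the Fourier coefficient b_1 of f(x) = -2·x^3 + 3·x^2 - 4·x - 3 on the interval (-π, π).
b_1 = (1/π) ∫_{-π}^{π} f(x)·sin(1x) dx.
Evaluate the integral (use parity and integration by parts as needed): b_1 = 16 - 4·π^2.

Final answer: 16 - 4·π^2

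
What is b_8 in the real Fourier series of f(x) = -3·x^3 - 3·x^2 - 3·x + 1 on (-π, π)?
b_8 = (1/π) ∫_{-π}^{π} f(x)·sin(8x) dx.
Evaluate the integral (use parity and integration by parts as needed): b_8 = 87/128 + 3·π^2/4.

Final answer: 87/128 + 3·π^2/4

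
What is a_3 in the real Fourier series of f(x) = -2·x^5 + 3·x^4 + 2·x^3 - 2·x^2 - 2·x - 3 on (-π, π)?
a_3 = (1/π) ∫_{-π}^{π} f(x)·cos(3x) dx.
Evaluate the integral (use parity and integration by parts as needed): a_3 = 8/3 - 8·π^2/3.

Final answer: 8/3 - 8·π^2/3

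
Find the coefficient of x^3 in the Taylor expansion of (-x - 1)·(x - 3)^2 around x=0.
Expand to order 3: (-x - 1)·(x - 3)^2 = -x^3 + 5·x^2 - 3·x - 9 + O(x^4).
The coefficient of x^3 is -1.

Final answer: -1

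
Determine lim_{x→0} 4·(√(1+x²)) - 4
Direct substitution at x = 0 gives 0.

Final answer: 0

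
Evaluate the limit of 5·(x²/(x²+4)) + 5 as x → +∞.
Evaluate the dominant behaviour as x → +∞; each term tends to a finite value or vanishes.
Limit = 10.

Final answer: 10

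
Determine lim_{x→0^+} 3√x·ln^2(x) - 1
The product is a 0·∞ indeterminate form at x → 0⁺.
Rewrite the product as 3·ln^2(x) / x^(-1/2) and apply L'Hôpital, or use the standard hierarchy x^(-1/2) ≫ |ln x|^2 as x → 0⁺.
The indeterminate product → 0, so the limit = -1.

Final answer: -1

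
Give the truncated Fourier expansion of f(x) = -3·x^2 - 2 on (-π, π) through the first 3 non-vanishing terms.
12·cos(x) - 3·cos(2·x) - π^2 - 2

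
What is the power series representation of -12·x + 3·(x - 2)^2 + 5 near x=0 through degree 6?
3·x^2 - 24·x + 17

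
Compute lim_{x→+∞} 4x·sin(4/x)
As x → +∞: let u = 4/x → 0⁺; then 4·x·sin(4/x) = 4·4·sin(u)/u → 4·4·1 = 16.
Limit = 16.

Final answer: 16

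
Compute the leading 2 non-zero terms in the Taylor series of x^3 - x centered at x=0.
x^3 - x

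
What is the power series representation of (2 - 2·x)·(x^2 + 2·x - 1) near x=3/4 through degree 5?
17/32 - 3·(x - 3/4)/8 - 13·(x - 3/4)^2/2 - 2·(x - 3/4)^3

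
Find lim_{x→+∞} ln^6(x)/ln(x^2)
This is an ∞/∞ indeterminate form as x → +∞.
Write ln(x^2) = 2·ln(x), reducing the quotient to ln^5(x)/2 → ∞.
Limit = ∞.

Final answer: ∞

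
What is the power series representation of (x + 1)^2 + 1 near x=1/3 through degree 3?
25/9 + 8·(x - 1/3)/3 + (x - 1/3)^2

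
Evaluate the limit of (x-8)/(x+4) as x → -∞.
Evaluate the dominant behaviour as x → -∞; each term tends to a finite value or vanishes.
Limit = 1.

Final answer: 1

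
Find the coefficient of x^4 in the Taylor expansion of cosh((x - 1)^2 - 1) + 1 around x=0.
Expand to order 4: cosh((x - 1)^2 - 1) + 1 = 7·x^4/6 - 2·x^3 + 2·x^2 + 2 + O(x^5).
The coefficient of x^4 is 7/6.

Final answer: 7/6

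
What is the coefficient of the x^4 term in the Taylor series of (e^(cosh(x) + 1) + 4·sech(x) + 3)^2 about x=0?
Expand to order 4: (e^(cosh(x) + 1) + 4·sech(x) + 3)^2 = x^4·(7 + e^(2))^2·((-2/(7 + e^(2)) + e^(2)/(2·(7 + e^(2))))^2 + 5/(3·(7 + e^(2))) + e^(2)/(3·(7 + e^(2)))) + x^2·(7 + e^(2))^2·(-4/(7 + e^(2)) + e^(2)/(7 + e^(2))) + (7 + e^(2))^2 + O(x^5).
The coefficient of x^4 is (7 + e^(2))^2·((-2/(7 + e^(2)) + e^(2)/(2·(7 + e^(2))))^2 + 5/(3·(7 + e^(2))) + e^(2)/(3·(7 + e^(2)))).

Final answer: (7 + e^(2))^2·((-2/(7 + e^(2)) + e^(2)/(2·(7 + e^(2))))^2 + 5/(3·(7 + e^(2))) + e^(2)/(3·(7 + e^(2))))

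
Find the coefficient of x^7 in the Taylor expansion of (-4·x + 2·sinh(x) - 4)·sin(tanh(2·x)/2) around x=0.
Expand to order 7: (-4·x + 2·sinh(x) - 4)·sin(tanh(2·x)/2) = 787·x^7/36 - 61·x^6/10 - 337·x^5/30 + 10·x^4/3 + 6·x^3 - 2·x^2 - 4·x + O(x^8).
The coefficient of x^7 is 787/36.

Final answer: 787/36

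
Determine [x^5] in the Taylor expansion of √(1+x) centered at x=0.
Expand to order 5: √(1+x) = 7·x^5/256 - 5·x^4/128 + x^3/16 - x^2/8 + x/2 + 1 + O(x^6).
The coefficient of x^5 is 7/256.

Final answer: 7/256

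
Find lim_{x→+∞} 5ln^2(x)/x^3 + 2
The quotient is an ∞/∞ indeterminate form as x → +∞.
The polynomial denominator x^3 dominates the logarithmic numerator (any positive power of x ≫ ln^2(x) as x → ∞), so the quotient → 0.
Adding the constant: 0 + 2 = 2. Limit = 2.

Final answer: 2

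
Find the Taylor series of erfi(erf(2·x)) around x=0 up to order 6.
x^5·(-512/(3·π^2) + 64/(5·π) + 1024/(5·π^3)) + x^3·(-32/(3·π) + 128/(3·π^2)) + 8·x/π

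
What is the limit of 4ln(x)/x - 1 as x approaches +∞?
The quotient is an ∞/∞ indeterminate form as x → +∞.
The polynomial denominator x dominates the logarithmic numerator (any positive power of x ≫ ln(x) as x → ∞), so the quotient → 0.
Adding the constant: 0 - 1 = -1. Limit = -1.

Final answer: -1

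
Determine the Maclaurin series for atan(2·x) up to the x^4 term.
-8·x^3/3 + 2·x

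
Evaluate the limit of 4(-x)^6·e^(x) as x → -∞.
This is a 0·∞ indeterminate form at x → -∞.
Rewrite the product as 4(-x)^6 / e^(-x) (an ∞/∞ form) and apply L'Hôpital, or use the standard hierarchy e^(|x|) ≫ |(-x)^6| as x → -∞.
The indeterminate product → 0, so the limit = 0.

Final answer: 0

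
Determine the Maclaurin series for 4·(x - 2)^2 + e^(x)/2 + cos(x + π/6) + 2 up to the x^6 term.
x^6·(1/1440 - √(3)/1440) + x^4·(1/48 + √(3)/48) + x^3/6 + x^2·(17/4 - √(3)/4) - 16·x + √(3)/2 + 37/2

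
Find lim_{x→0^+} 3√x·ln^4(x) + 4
The product is a 0·∞ indeterminate form at x → 0⁺.
Rewrite the product as 3·ln^4(x) / x^(-1/2) and apply L'Hôpital, or use the standard hierarchy x^(-1/2) ≫ |ln x|^4 as x → 0⁺.
The indeterminate product → 0, so the limit = 4.

Final answer: 4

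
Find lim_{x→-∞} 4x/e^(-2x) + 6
The quotient is an ∞/∞ indeterminate form as x → -∞.
Compare growth rates of the dominant terms (exponentials ≫ polynomials ≫ logarithms), or apply L'Hôpital's rule; the quotient → 0.
Adding the constant: 0 + 6 = 6. Limit = 6.

Final answer: 6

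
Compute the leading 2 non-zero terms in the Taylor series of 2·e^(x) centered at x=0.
2·x + 2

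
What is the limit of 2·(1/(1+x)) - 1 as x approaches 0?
Direct substitution at x = 0 gives 1.

Final answer: 1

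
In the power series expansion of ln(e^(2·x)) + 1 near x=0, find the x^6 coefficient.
Expand to order 6: ln(e^(2·x)) + 1 = 2·x + 1 + O(x^7).
The coefficient of x^6 is 0.

Final answer: 0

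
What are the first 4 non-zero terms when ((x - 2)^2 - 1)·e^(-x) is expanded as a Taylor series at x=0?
-7·x^3/2 + 13·x^2/2 - 7·x + 3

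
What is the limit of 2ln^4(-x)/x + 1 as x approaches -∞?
The quotient is an ∞/∞ indeterminate form as x → -∞.
Compare growth rates of the dominant terms (exponentials ≫ polynomials ≫ logarithms), or apply L'Hôpital's rule; the quotient → 0.
Adding the constant: 0 + 1 = 1. Limit = 1.

Final answer: 1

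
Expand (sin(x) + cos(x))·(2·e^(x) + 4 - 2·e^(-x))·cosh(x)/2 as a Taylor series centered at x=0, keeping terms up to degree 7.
-7·x^7/120 + 11·x^6/180 - 23·x^5/60 + 2·x^4/3 + x^3 + 2·x^2 + 4·x + 2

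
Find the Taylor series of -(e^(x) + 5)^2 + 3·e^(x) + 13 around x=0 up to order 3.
-5·x^3/2 - 11·x^2/2 - 9·x - 20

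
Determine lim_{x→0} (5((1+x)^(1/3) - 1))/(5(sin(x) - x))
Both numerator and denominator → 0 as x → 0; this is a 0/0 indeterminate form.
Expand each to leading order near x = 0: numerator ~ 5·x/3, denominator ~ -5·x^3/6.
The limit of the ratio is -∞.

Final answer: -∞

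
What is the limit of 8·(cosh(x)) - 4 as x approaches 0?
Direct substitution at x = 0 gives 4.

Final answer: 4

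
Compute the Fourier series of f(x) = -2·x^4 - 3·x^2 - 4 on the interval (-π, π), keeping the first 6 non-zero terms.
(-84 + 16·π^2)·cos(x) + (3 - 4·π^2)·cos(2·x) + (4/27 + 16·π^2/9)·cos(3·x) + (-π^2 - 3/8)·cos(4·x) + (204/625 + 16·π^2/25)·cos(5·x) - 2·π^4/5 - π^2 - 4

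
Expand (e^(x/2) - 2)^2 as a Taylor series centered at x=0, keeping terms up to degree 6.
x^6/768 + 7·x^5/960 + x^4/32 + x^3/12 - x + 1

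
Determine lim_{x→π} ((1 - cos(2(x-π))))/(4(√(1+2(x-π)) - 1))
Both numerator and denominator → 0 as x → π; this is a 0/0 indeterminate form.
Expand each to leading order near x = π: numerator ~ 2·(x - π)^2, denominator ~ 4·(x - π).
The limit of the ratio is 0.

Final answer: 0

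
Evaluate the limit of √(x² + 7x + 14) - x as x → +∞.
This is an ∞ − ∞ indeterminate form.
Multiply and divide by the conjugate √(x²+7x + 14) + x; the x² terms cancel, leaving (7x + 14)/(√(x²+7x + 14)+x) → 7/2.
Limit = 7/2.

Final answer: 7/2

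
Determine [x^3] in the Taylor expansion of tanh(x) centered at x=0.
Expand to order 3: tanh(x) = -x^3/3 + x + O(x^4).
The coefficient of x^3 is -1/3.

Final answer: -1/3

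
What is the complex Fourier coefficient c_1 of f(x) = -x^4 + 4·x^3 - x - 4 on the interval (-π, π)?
Compute the real Fourier coefficients first: a_1 = -48 + 8·π^2, b_1 = -50 + 8·π^2.
Then c_1 = (a_1 − i·b_1)/2 = -24 + 4·π^2 - 4·i·π^2 + 25·i.

Final answer: -24 + 4·π^2 - 4·i·π^2 + 25·i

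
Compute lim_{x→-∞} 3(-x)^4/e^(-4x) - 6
The quotient is an ∞/∞ indeterminate form as x → -∞.
Compare growth rates of the dominant terms (exponentials ≫ polynomials ≫ logarithms), or apply L'Hôpital's rule; the quotient → 0.
Adding the constant: 0 - 6 = -6. Limit = -6.

Final answer: -6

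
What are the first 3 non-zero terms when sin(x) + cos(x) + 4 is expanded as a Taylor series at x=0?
-x^2/2 + x + 5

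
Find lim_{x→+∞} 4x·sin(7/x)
As x → +∞: let u = 7/x → 0⁺; then 4·x·sin(7/x) = 4·7·sin(u)/u → 4·7·1 = 28.
Limit = 28.

Final answer: 28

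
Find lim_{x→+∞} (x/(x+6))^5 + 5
As x → +∞: x/(x+6) = 1/(1 + 6/x) → 1, and the 5th power of a limit-1 base also → 1; with the additive constant, 1 + 5 = 6.
Limit = 6.

Final answer: 6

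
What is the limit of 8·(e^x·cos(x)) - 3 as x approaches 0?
Direct substitution at x = 0 gives 5.

Final answer: 5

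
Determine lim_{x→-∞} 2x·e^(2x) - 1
The product is a 0·∞ indeterminate form at x → -∞.
Rewrite the product as 2x / e^(-2x) (an ∞/∞ form) and apply L'Hôpital, or use the standard hierarchy e^(2|x|) ≫ |x| as x → -∞.
The indeterminate product → 0, so the limit = -1.

Final answer: -1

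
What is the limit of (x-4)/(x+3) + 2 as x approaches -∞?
Evaluate the dominant behaviour as x → -∞; each term tends to a finite value or vanishes.
Limit = 3.

Final answer: 3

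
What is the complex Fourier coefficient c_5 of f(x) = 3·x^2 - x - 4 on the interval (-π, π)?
Compute the real Fourier coefficients first: a_5 = -12/25, b_5 = -2/5.
Then c_5 = (a_5 − i·b_5)/2 = -6/25 + i/5.

Final answer: -6/25 + i/5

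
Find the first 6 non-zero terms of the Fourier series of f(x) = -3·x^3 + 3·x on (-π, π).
(42 - 6·π^2)·sin(x) + (-15/2 + 3·π^2)·sin(2·x) + (10/3 - 2·π^2)·sin(3·x) + (-33/16 + 3·π^2/2)·sin(4·x) + (186/125 - 6·π^2/5)·sin(5·x) + (-7/6 + π^2)·sin(6·x)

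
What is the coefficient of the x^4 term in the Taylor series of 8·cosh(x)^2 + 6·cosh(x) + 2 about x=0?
Expand to order 4: 8·cosh(x)^2 + 6·cosh(x) + 2 = 35·x^4/12 + 11·x^2 + 16 + O(x^5).
The coefficient of x^4 is 35/12.

Final answer: 35/12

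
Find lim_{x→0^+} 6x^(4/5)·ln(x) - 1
The product is a 0·∞ indeterminate form at x → 0⁺.
Rewrite the product as 6·ln(x) / x^(-4/5) and apply L'Hôpital, or use the standard hierarchy x^(-4/5) ≫ |ln x| as x → 0⁺.
The indeterminate product → 0, so the limit = -1.

Final answer: -1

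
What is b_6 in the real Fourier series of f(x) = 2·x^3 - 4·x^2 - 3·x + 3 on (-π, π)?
b_6 = (1/π) ∫_{-π}^{π} f(x)·sin(6x) dx.
Evaluate the integral (use parity and integration by parts as needed): b_6 = 10/9 - 2·π^2/3.

Final answer: 10/9 - 2·π^2/3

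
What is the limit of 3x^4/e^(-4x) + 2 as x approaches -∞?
The quotient is an ∞/∞ indeterminate form as x → -∞.
Compare growth rates of the dominant terms (exponentials ≫ polynomials ≫ logarithms), or apply L'Hôpital's rule; the quotient → 0.
Adding the constant: 0 + 2 = 2. Limit = 2.

Final answer: 2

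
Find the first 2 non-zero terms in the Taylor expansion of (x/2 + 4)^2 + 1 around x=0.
4·x + 17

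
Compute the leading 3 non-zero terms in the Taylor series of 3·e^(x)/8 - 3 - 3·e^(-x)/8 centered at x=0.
x^3/8 + 3·x/4 - 3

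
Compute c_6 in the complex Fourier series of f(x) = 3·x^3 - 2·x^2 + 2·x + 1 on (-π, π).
Compute the real Fourier coefficients first: a_6 = -2/9, b_6 = -π^2 - 1/2.
Then c_6 = (a_6 − i·b_6)/2 = -1/9 + i/4 + i·π^2/2.

Final answer: -1/9 + i/4 + i·π^2/2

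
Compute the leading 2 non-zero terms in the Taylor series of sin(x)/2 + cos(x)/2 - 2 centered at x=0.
x/2 - 3/2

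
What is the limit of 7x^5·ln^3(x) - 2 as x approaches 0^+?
The product is a 0·∞ indeterminate form at x → 0⁺.
Rewrite the product as 7·ln^3(x) / x^(-5) and apply L'Hôpital, or use the standard hierarchy x^(-5) ≫ |ln x|^3 as x → 0⁺.
The indeterminate product → 0, so the limit = -2.

Final answer: -2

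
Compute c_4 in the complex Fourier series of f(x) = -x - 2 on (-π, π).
Compute the real Fourier coefficients first: a_4 = 0, b_4 = 1/2.
Then c_4 = (a_4 − i·b_4)/2 = -i/4.

Final answer: -i/4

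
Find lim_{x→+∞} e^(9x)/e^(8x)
This is an ∞/∞ indeterminate form as x → +∞.
Rewrite e^(9x)/e^(8x) = e^((9−8)x) = e^(x); the exponent coefficient is 1 > 0 so e^(x) → ∞.
Limit = ∞.

Final answer: ∞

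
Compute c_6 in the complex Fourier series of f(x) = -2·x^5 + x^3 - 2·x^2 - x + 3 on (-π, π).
Compute the real Fourier coefficients first: a_6 = -2/9, b_6 = -19·π^2/27 + 73/162 + 2·π^4/3.
Then c_6 = (a_6 − i·b_6)/2 = -1/9 - i·π^4/3 - 73·i/324 + 19·i·π^2/54.

Final answer: -1/9 - i·π^4/3 - 73·i/324 + 19·i·π^2/54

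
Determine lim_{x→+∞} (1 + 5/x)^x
As x → +∞: this is the defining limit (1 + 5/x)^x → e^5.
Limit = e^(5).

Final answer: e^(5)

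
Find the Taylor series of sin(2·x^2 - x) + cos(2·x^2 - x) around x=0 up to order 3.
13·x^3/6 + 3·x^2/2 - x + 1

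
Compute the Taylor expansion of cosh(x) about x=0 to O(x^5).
x^4/24 + x^2/2 + 1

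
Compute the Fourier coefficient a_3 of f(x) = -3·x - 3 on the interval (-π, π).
a_3 = (1/π) ∫_{-π}^{π} f(x)·cos(3x) dx.
Evaluate the integral (use parity and integration by parts as needed): a_3 = 0.

Final answer: 0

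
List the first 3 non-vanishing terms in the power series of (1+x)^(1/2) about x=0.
-x^2/8 + x/2 + 1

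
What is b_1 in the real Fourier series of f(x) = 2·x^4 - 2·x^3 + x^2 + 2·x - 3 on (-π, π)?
b_1 = (1/π) ∫_{-π}^{π} f(x)·sin(1x) dx.
Evaluate the integral (use parity and integration by parts as needed): b_1 = 28 - 4·π^2.

Final answer: 28 - 4·π^2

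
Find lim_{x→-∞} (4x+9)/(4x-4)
Evaluate the dominant behaviour as x → -∞; each term tends to a finite value or vanishes.
Limit = 1.

Final answer: 1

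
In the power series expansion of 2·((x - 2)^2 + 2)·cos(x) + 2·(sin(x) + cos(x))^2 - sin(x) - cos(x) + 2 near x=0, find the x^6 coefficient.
Expand to order 6: 2·((x - 2)^2 + 2)·cos(x) + 2·(sin(x) + cos(x))^2 - sin(x) - cos(x) + 2 = 49·x^6/720 + 23·x^5/120 - 13·x^4/24 + 3·x^3/2 - 7·x^2/2 - 5·x + 15 + O(x^7).
The coefficient of x^6 is 49/720.

Final answer: 49/720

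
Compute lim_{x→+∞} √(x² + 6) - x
This is an ∞ − ∞ indeterminate form.
Multiply and divide by the conjugate √(x²+6) + x; the x² terms cancel, leaving 6/(√(x²+6)+x) → 0.
Limit = 0.

Final answer: 0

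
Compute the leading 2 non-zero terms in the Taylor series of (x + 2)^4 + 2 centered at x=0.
32·x + 18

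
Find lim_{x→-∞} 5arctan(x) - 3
Evaluate the dominant behaviour as x → -∞; each term tends to a finite value or vanishes.
Limit = -5·π/2 - 3.

Final answer: -5·π/2 - 3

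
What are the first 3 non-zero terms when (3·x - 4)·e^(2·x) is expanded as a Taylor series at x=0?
-2·x^2 - 5·x - 4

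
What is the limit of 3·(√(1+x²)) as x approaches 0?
Direct substitution at x = 0 gives 3.

Final answer: 3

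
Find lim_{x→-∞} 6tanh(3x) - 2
Evaluate the dominant behaviour as x → -∞; each term tends to a finite value or vanishes.
Limit = -8.

Final answer: -8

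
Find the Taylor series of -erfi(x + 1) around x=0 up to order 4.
-5·e·x^4/(3·√(π)) - 2·e·x^3/√(π) - 2·e·x^2/√(π) - 2·e·x/√(π) - erfi(1)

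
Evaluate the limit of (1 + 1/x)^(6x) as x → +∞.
As x → +∞: write (1 + 1/x)^(6x) = ((1 + 1/x)^x)^6 → (e^1)^6 = e^6.
Limit = e^(6).

Final answer: e^(6)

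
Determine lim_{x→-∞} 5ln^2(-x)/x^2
This is an ∞/∞ indeterminate form as x → -∞.
Compare growth rates of the dominant terms (exponentials ≫ polynomials ≫ logarithms), or apply L'Hôpital's rule; the quotient → 0.
Limit = 0.

Final answer: 0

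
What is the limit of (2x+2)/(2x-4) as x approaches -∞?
Evaluate the dominant behaviour as x → -∞; each term tends to a finite value or vanishes.
Limit = 1.

Final answer: 1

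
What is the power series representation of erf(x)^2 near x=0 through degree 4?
-8·x^4/(3·π) + 4·x^2/π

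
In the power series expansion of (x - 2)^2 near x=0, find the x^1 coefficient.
Expand to order 1: (x - 2)^2 = 4 - 4·x + O(x^2).
The coefficient of x^1 is -4.

Final answer: -4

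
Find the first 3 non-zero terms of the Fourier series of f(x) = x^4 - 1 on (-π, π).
(48 - 8·π^2)·cos(x) + (-3 + 2·π^2)·cos(2·x) - 1 + π^4/5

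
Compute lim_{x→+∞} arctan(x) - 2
Evaluate the dominant behaviour as x → +∞; each term tends to a finite value or vanishes.
Limit = -2 + π/2.

Final answer: -2 + π/2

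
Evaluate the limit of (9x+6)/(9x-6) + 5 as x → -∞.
Evaluate the dominant behaviour as x → -∞; each term tends to a finite value or vanishes.
Limit = 6.

Final answer: 6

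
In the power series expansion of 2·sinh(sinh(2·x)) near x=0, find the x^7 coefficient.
Expand to order 7: 2·sinh(sinh(2·x)) = 2048·x^7/315 + 32·x^5/5 + 16·x^3/3 + 4·x + O(x^8).
The coefficient of x^7 is 2048/315.

Final answer: 2048/315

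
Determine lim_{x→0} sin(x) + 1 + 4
Direct substitution at x = 0 gives 5.

Final answer: 5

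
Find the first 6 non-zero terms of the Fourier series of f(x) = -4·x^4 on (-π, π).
(-192 + 32·π^2)·cos(x) + (12 - 8·π^2)·cos(2·x) + (-64/27 + 32·π^2/9)·cos(3·x) + (3/4 - 2·π^2)·cos(4·x) + (-192/625 + 32·π^2/25)·cos(5·x) - 4·π^4/5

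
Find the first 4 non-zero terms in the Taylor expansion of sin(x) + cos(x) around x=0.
-x^3/6 - x^2/2 + x + 1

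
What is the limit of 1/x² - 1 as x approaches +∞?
Evaluate the dominant behaviour as x → +∞; each term tends to a finite value or vanishes.
Limit = -1.

Final answer: -1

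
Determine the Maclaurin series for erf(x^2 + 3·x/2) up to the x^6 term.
211·x^6/(48·√(π)) - 237·x^5/(160·√(π)) - 9·x^4/(2·√(π)) - 9·x^3/(4·√(π)) + 2·x^2/√(π) + 3·x/√(π)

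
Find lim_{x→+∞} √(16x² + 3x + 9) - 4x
As x → +∞: multiply by the conjugate to get (3x+9)/(√(16x²+3x+9)+4x); the denominator ~ 8x, so the limit is 3/8.
Limit = 3/8.

Final answer: 3/8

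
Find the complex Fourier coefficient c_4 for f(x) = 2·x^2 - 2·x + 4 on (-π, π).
Compute the real Fourier coefficients first: a_4 = 1/2, b_4 = 1.
Then c_4 = (a_4 − i·b_4)/2 = 1/4 - i/2.

Final answer: 1/4 - i/2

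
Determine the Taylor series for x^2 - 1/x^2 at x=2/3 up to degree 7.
-65/36 + 97·(x - 2/3)/12 - 227·(x - 2/3)^2/16 + 243·(x - 2/3)^3/8 - 3645·(x - 2/3)^4/64 + 6561·(x - 2/3)^5/64 - 45927·(x - 2/3)^6/256 + 19683·(x - 2/3)^7/64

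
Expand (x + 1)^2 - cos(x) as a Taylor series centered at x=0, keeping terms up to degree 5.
-x^4/24 + 3·x^2/2 + 2·x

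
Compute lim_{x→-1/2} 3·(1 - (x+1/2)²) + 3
Direct substitution at x = -1/2 gives 6.

Final answer: 6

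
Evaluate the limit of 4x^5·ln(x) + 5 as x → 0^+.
The product is a 0·∞ indeterminate form at x → 0⁺.
Rewrite the product as 4·ln(x) / x^(-5) and apply L'Hôpital, or use the standard hierarchy x^(-5) ≫ |ln x| as x → 0⁺.
The indeterminate product → 0, so the limit = 5.

Final answer: 5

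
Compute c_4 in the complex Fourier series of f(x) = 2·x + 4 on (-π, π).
Compute the real Fourier coefficients first: a_4 = 0, b_4 = -1.
Then c_4 = (a_4 − i·b_4)/2 = i/2.

Final answer: i/2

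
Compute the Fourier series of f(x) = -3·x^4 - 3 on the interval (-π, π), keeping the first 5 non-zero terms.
(-144 + 24·π^2)·cos(x) + (9 - 6·π^2)·cos(2·x) + (-16/9 + 8·π^2/3)·cos(3·x) + (9/16 - 3·π^2/2)·cos(4·x) - 3·π^4/5 - 3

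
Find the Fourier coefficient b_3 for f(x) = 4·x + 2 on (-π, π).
b_3 = (1/π) ∫_{-π}^{π} f(x)·sin(3x) dx.
Evaluate the integral (use parity and integration by parts as needed): b_3 = 8/3.

Final answer: 8/3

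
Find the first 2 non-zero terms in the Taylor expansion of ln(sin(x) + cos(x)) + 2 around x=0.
x + 2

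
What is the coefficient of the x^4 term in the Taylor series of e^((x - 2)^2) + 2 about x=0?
Expand to order 4: e^((x - 2)^2) + 2 = 115·x^4·e^(4)/6 - 44·x^3·e^(4)/3 + 9·x^2·e^(4) - 4·x·e^(4) + 2 + e^(4) + O(x^5).
The coefficient of x^4 is 115·e^(4)/6.

Final answer: 115·e^(4)/6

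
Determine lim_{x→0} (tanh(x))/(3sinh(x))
Both numerator and denominator → 0 as x → 0; this is a 0/0 indeterminate form.
Expand each to leading order near x = 0: numerator ~ x, denominator ~ 3·x.
The limit of the ratio is 1/3.

Final answer: 1/3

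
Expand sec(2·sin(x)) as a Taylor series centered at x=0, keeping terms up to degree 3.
2·x^2 + 1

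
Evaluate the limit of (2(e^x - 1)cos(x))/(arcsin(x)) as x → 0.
Both numerator and denominator → 0 as x → 0; this is a 0/0 indeterminate form.
Expand each to leading order near x = 0: numerator ~ 2·x, denominator ~ x.
The limit of the ratio is 2.

Final answer: 2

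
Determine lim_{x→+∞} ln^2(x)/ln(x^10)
This is an ∞/∞ indeterminate form as x → +∞.
Write ln(x^10) = 10·ln(x), reducing the quotient to ln(x)/10 → ∞.
Limit = ∞.

Final answer: ∞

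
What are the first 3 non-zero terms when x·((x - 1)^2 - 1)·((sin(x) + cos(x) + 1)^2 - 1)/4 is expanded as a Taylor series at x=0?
3·x^4/2 - 5·x^3/4 - 3·x^2/2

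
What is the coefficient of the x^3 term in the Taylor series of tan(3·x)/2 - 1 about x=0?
Expand to order 3: tan(3·x)/2 - 1 = 9·x^3/2 + 3·x/2 - 1 + O(x^4).
The coefficient of x^3 is 9/2.

Final answer: 9/2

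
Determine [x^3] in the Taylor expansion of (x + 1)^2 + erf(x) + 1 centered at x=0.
Expand to order 3: (x + 1)^2 + erf(x) + 1 = -2·x^3/(3·√(π)) + x^2 + x·(2/√(π) + 2) + 2 + O(x^4).
The coefficient of x^3 is -2/(3·√(π)).

Final answer: -2/(3·√(π))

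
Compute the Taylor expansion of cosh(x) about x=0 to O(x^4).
x^2/2 + 1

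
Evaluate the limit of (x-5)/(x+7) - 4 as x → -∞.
Evaluate the dominant behaviour as x → -∞; each term tends to a finite value or vanishes.
Limit = -3.

Final answer: -3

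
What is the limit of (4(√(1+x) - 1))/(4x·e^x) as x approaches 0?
Both numerator and denominator → 0 as x → 0; this is a 0/0 indeterminate form.
Expand each to leading order near x = 0: numerator ~ 2·x, denominator ~ 4·x.
The limit of the ratio is 1/2.

Final answer: 1/2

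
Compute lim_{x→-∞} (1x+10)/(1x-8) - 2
Evaluate the dominant behaviour as x → -∞; each term tends to a finite value or vanishes.
Limit = -1.

Final answer: -1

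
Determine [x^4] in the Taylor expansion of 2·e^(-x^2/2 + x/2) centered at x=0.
Expand to order 4: 2·e^(-x^2/2 + x/2) = 25·x^4/192 - 11·x^3/24 - 3·x^2/4 + x + 2 + O(x^5).
The coefficient of x^4 is 25/192.

Final answer: 25/192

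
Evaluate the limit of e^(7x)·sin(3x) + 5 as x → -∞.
Evaluate the dominant behaviour as x → -∞; each term tends to a finite value or vanishes.
Limit = 5.

Final answer: 5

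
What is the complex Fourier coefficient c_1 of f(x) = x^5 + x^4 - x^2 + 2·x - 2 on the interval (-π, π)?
Compute the real Fourier coefficients first: a_1 = 52 - 8·π^2, b_1 = -40·π^2 + 2·π^4 + 244.
Then c_1 = (a_1 − i·b_1)/2 = -4·π^2 + 26 - 122·i - i·π^4 + 20·i·π^2.

Final answer: -4·π^2 + 26 - 122·i - i·π^4 + 20·i·π^2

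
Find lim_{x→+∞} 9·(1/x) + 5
Evaluate the dominant behaviour as x → +∞; each term tends to a finite value or vanishes.
Limit = 5.

Final answer: 5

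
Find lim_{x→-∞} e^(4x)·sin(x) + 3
Evaluate the dominant behaviour as x → -∞; each term tends to a finite value or vanishes.
Limit = 3.

Final answer: 3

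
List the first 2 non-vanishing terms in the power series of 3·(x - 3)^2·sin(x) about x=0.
-18·x^2 + 27·x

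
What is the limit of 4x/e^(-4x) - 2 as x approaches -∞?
The quotient is an ∞/∞ indeterminate form as x → -∞.
Compare growth rates of the dominant terms (exponentials ≫ polynomials ≫ logarithms), or apply L'Hôpital's rule; the quotient → 0.
Adding the constant: 0 - 2 = -2. Limit = -2.

Final answer: -2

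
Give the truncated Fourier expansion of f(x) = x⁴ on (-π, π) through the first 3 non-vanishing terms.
(48 - 8·π^2)·cos(x) + (-3 + 2·π^2)·cos(2·x) + π^4/5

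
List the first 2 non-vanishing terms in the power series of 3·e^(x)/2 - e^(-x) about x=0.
5·x/2 + 1/2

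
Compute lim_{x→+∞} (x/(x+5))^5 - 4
As x → +∞: x/(x+5) = 1/(1 + 5/x) → 1, and the 5th power of a limit-1 base also → 1; with the additive constant, 1 - 4 = -3.
Limit = -3.

Final answer: -3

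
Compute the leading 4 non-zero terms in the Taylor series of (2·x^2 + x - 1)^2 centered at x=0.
4·x^3 - 3·x^2 - 2·x + 1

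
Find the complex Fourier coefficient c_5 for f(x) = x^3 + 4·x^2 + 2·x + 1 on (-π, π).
Compute the real Fourier coefficients first: a_5 = -16/25, b_5 = 88/125 + 2·π^2/5.
Then c_5 = (a_5 − i·b_5)/2 = -8/25 - i·π^2/5 - 44·i/125.

Final answer: -8/25 - i·π^2/5 - 44·i/125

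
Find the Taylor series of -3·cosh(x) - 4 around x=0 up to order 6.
-x^6/240 - x^4/8 - 3·x^2/2 - 7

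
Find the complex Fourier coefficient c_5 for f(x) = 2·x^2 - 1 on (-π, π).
Compute the real Fourier coefficients first: a_5 = -8/25, b_5 = 0.
Then c_5 = (a_5 − i·b_5)/2 = -4/25.

Final answer: -4/25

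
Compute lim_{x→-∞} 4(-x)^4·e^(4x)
This is a 0·∞ indeterminate form at x → -∞.
Rewrite the product as 4(-x)^4 / e^(-4x) (an ∞/∞ form) and apply L'Hôpital, or use the standard hierarchy e^(4|x|) ≫ |(-x)^4| as x → -∞.
The indeterminate product → 0, so the limit = 0.

Final answer: 0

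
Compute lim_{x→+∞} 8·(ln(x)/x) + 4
Evaluate the dominant behaviour as x → +∞; each term tends to a finite value or vanishes.
Limit = 4.

Final answer: 4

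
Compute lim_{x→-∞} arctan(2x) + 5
Evaluate the dominant behaviour as x → -∞; each term tends to a finite value or vanishes.
Limit = 5 - π/2.

Final answer: 5 - π/2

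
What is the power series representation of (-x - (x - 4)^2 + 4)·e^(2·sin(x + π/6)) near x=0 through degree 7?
x^7·(-397·√(3)·e/420 + 623·e/720) + x^6·(-7·√(3)·e/6 - 31·e/40) + x^5·(-119·e/24 + 13·√(3)·e/6) + x^4·(-7·√(3)·e/6 + 15·e/2) + x^3·(√(3)·e + 7·e) + x^2·(-13·e + 7·√(3)·e) + x·(-12·√(3)·e + 7·e) - 12·e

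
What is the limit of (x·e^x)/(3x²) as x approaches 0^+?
Both numerator and denominator → 0 as x → 0^+; this is a 0/0 indeterminate form.
Expand each to leading order near x = 0: numerator ~ x, denominator ~ 3·x^2.
The limit of the ratio is ∞.

Final answer: ∞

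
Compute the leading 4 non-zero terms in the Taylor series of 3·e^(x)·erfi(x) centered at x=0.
3·x^4/√(π) + 5·x^3/√(π) + 6·x^2/√(π) + 6·x/√(π)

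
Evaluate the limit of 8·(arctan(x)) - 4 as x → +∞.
Evaluate the dominant behaviour as x → +∞; each term tends to a finite value or vanishes.
Limit = -4 + 4·π.

Final answer: -4 + 4·π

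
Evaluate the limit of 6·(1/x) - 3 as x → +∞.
Evaluate the dominant behaviour as x → +∞; each term tends to a finite value or vanishes.
Limit = -3.

Final answer: -3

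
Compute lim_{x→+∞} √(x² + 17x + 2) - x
This is an ∞ − ∞ indeterminate form.
Multiply and divide by the conjugate √(x²+17x + 2) + x; the x² terms cancel, leaving (17x + 2)/(√(x²+17x + 2)+x) → 17/2.
Limit = 17/2.

Final answer: 17/2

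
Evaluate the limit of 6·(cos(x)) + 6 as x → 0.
Direct substitution at x = 0 gives 12.

Final answer: 12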